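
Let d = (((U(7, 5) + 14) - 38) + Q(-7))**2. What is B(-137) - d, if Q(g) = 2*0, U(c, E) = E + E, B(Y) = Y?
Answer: -333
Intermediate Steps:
U(c, E) = 2*E
Q(g) = 0
d = 196 (d = (((2*5 + 14) - 38) + 0)**2 = (((10 + 14) - 38) + 0)**2 = ((24 - 38) + 0)**2 = (-14 + 0)**2 = (-14)**2 = 196)
B(-137) - d = -137 - 1*196 = -137 - 196 = -333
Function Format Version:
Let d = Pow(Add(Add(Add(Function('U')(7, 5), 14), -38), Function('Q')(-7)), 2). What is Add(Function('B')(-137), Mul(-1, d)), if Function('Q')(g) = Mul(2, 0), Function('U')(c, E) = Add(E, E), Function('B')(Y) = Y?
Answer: -333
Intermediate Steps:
Function('U')(c, E) = Mul(2, E)
Function('Q')(g) = 0
d = 196 (d = Pow(Add(Add(Add(Mul(2, 5), 14), -38), 0), 2) = Pow(Add(Add(Add(10, 14), -38), 0), 2) = Pow(Add(Add(24, -38), 0), 2) = Pow(Add(-14, 0), 2) = Pow(-14, 2) = 196)
Add(Function('B')(-137), Mul(-1, d)) = Add(-137, Mul(-1, 196)) = Add(-137, -196) = -333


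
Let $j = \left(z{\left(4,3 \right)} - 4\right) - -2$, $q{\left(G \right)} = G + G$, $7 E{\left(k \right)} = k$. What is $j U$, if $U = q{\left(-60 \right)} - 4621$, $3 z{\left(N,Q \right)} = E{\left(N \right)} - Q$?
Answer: $\frac{279719}{21} \approx 13320.0$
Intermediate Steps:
$E{\left(k \right)} = \frac{k}{7}$
$q{\left(G \right)} = 2 G$
$z{\left(N,Q \right)} = - \frac{Q}{3} + \frac{N}{21}$ ($z{\left(N,Q \right)} = \frac{\frac{N}{7} - Q}{3} = \frac{- Q + \frac{N}{7}}{3} = - \frac{Q}{3} + \frac{N}{21}$)
$U = -4741$ ($U = 2 \left(-60\right) - 4621 = -120 - 4621 = -4741$)
$j = - \frac{59}{21}$ ($j = \left(\left(\left(- \frac{1}{3}\right) 3 + \frac{1}{21} \cdot 4\right) - 4\right) - -2 = \left(\left(-1 + \frac{4}{21}\right) - 4\right) + 2 = \left(- \frac{17}{21} - 4\right) + 2 = - \frac{101}{21} + 2 = - \frac{59}{21} \approx -2.8095$)
$j U = \left(- \frac{59}{21}\right) \left(-4741\right) = \frac{279719}{21}$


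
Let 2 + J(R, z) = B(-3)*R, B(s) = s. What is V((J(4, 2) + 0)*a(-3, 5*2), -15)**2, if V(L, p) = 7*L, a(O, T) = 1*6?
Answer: 345744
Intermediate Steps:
a(O, T) = 6
J(R, z) = -2 - 3*R
V((J(4, 2) + 0)*a(-3, 5*2), -15)**2 = (7*(((-2 - 3*4) + 0)*6))**2 = (7*(((-2 - 12) + 0)*6))**2 = (7*((-14 + 0)*6))**2 = (7*(-14*6))**2 = (7*(-84))**2 = (-588)**2 = 345744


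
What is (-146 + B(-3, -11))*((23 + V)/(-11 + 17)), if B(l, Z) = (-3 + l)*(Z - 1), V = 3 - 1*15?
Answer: -407/3 ≈ -135.67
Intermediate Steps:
V = -12 (V = 3 - 15 = -12)
B(l, Z) = (-1 + Z)*(-3 + l) (B(l, Z) = (-3 + l)*(-1 + Z) = (-1 + Z)*(-3 + l))
(-146 + B(-3, -11))*((23 + V)/(-11 + 17)) = (-146 + (3 - 1*(-3) - 3*(-11) - 11*(-3)))*((23 - 12)/(-11 + 17)) = (-146 + (3 + 3 + 33 + 33))*(11/6) = (-146 + 72)*(11*(⅙)) = -74*11/6 = -407/3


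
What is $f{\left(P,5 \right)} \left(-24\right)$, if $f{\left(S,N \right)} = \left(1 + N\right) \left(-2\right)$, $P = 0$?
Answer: $288$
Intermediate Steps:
$f{\left(S,N \right)} = -2 - 2 N$
$f{\left(P,5 \right)} \left(-24\right) = \left(-2 - 10\right) \left(-24\right) = \left(-12\right) \left(-24\right) = 288$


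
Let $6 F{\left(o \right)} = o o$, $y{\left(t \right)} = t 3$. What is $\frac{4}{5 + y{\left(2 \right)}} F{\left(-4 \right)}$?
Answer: $\frac{32}{33} \approx 0.9697$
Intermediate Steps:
$y{\left(t \right)} = 3 t$
$F{\left(o \right)} = \frac{o^{2}}{6}$ ($F{\left(o \right)} = \frac{o o}{6} = \frac{o^{2}}{6}$)
$\frac{4}{5 + y{\left(2 \right)}} F{\left(-4 \right)} = \frac{4}{5 + 3 \cdot 2} \frac{\left(-4\right)^{2}}{6} = \frac{4}{5 + 6} \cdot \frac{1}{6} \cdot 16 = \frac{4}{11} \cdot \frac{8}{3} = \frac{32}{33}$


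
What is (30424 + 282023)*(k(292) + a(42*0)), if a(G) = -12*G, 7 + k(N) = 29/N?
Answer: -629580705/292 ≈ -2.1561e+6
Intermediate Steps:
k(N) = -7 + 29/N
(30424 + 282023)*(k(292) + a(42*0)) = (30424 + 282023)*((-7 + 29/292) - 504*0) = 312447*((-7 + 29*(1/292)) - 12*0) = 312447*((-7 + 29/292) + 0) = 312447*(-2015/292 + 0) = 312447*(-2015/292) = -629580705/292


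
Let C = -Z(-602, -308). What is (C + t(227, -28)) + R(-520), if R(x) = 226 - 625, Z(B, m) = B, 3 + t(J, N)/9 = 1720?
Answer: 15656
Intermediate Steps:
t(J, N) = 15453 (t(J, N) = -27 + 9*1720 = -27 + 15480 = 15453)
R(x) = -399
C = 602 (C = -1*(-602) = 602)
(C + t(227, -28)) + R(-520) = (602 + 15453) - 399 = 16055 - 399 = 15656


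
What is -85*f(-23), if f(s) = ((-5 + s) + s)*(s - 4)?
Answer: -117045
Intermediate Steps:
f(s) = (-5 + 2*s)*(-4 + s)
-85*f(-23) = -85*(20 - 13*(-23) + 2*(-23)²) = -85*(20 + 299 + 2*529) = -85*(20 + 299 + 1058) = -85*1377 = -117045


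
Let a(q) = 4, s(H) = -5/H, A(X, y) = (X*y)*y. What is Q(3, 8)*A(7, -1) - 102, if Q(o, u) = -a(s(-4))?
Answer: -130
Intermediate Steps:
A(X, y) = X*y²
Q(o, u) = -4 (Q(o, u) = -1*4 = -4)
Q(3, 8)*A(7, -1) - 102 = -28*(-1)² - 102 = -28 - 102 = -130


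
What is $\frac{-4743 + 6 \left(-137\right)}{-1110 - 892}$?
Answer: $\frac{795}{286} \approx 2.7797$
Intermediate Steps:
$\frac{-4743 + 6 \left(-137\right)}{-1110 - 892} = \frac{-4743 - 822}{-2002} = \left(-5565\right) \left(- \frac{1}{2002}\right) = \frac{795}{286}$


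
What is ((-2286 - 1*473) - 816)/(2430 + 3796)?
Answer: -325/566 ≈ -0.57421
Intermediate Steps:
((-2286 - 1*473) - 816)/(2430 + 3796) = ((-2286 - 473) - 816)/6226 = (-2759 - 816)*(1/6226) = -3575*1/6226 = -325/566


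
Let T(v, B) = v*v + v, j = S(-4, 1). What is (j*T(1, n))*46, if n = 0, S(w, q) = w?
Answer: -368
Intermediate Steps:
j = -4
T(v, B) = v + v² (T(v, B) = v² + v = v + v²)
(j*T(1, n))*46 = -4*(1 + 1)*46 = -4*2*46 = -8*46 = -368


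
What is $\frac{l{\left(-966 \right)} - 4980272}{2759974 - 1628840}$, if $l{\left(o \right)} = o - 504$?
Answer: $- \frac{2490871}{565567} \approx -4.4042$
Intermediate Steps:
$l{\left(o \right)} = -504 + o$
$\frac{l{\left(-966 \right)} - 4980272}{2759974 - 1628840} = \frac{\left(-504 - 966\right) - 4980272}{2759974 - 1628840} = \frac{-1470 - 4980272}{1131134} = \left(-4981742\right) \frac{1}{1131134} = - \frac{2490871}{565567}$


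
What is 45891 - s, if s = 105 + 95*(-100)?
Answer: 55286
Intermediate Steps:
s = -9395 (s = 105 - 9500 = -9395)
45891 - s = 45891 - 1*(-9395) = 45891 + 9395 = 55286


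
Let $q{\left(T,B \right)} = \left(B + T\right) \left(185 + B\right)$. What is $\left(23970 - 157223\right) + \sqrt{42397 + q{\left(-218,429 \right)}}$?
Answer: $-133253 + \sqrt{171951} \approx -1.3284 \cdot 10^{5}$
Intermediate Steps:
$q{\left(T,B \right)} = \left(185 + B\right) \left(B + T\right)$
$\left(23970 - 157223\right) + \sqrt{42397 + q{\left(-218,429 \right)}} = \left(23970 - 157223\right) + \sqrt{42397 + \left(429^{2} + 185 \cdot 429 + 185 \left(-218\right) + 429 \left(-218\right)\right)} = \left(23970 - 157223\right) + \sqrt{42397 + \left(184041 + 79365 - 40330 - 93522\right)} = -133253 + \sqrt{42397 + 129554} = -133253 + \sqrt{171951}$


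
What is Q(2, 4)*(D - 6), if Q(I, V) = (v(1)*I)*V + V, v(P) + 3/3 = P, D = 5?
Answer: -4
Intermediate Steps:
v(P) = -1 + P
Q(I, V) = V (Q(I, V) = ((-1 + 1)*I)*V + V = (0*I)*V + V = 0*V + V = 0 + V = V)
Q(2, 4)*(D - 6) = 4*(5 - 6) = 4*(-1) = -4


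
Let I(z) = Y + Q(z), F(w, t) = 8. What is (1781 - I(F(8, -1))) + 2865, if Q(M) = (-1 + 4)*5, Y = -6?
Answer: 4637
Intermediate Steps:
Q(M) = 15 (Q(M) = 3*5 = 15)
I(z) = 9 (I(z) = -6 + 15 = 9)
(1781 - I(F(8, -1))) + 2865 = (1781 - 1*9) + 2865 = (1781 - 9) + 2865 = 1772 + 2865 = 4637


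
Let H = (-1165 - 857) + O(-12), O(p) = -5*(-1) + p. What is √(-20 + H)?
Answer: I*√2049 ≈ 45.266*I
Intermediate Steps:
O(p) = 5 + p
H = -2029 (H = (-1165 - 857) + (5 - 12) = -2022 - 7 = -2029)
√(-20 + H) = √(-20 - 2029) = √(-2049) = I*√2049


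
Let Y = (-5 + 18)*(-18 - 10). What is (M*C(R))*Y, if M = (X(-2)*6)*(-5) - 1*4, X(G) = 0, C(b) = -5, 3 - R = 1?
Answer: -7280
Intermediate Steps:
R = 2 (R = 3 - 1*1 = 3 - 1 = 2)
M = -4 (M = (0*6)*(-5) - 1*4 = 0*(-5) - 4 = 0 - 4 = -4)
Y = -364 (Y = 13*(-28) = -364)
(M*C(R))*Y = -4*(-5)*(-364) = 20*(-364) = -7280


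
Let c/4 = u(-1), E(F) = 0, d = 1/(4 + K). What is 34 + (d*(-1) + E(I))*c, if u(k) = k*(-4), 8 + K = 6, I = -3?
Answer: 26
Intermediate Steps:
K = -2 (K = -8 + 6 = -2)
d = ½ (d = 1/(4 - 2) = 1/2 = ½ ≈ 0.50000)
u(k) = -4*k
c = 16 (c = 4*(-4*(-1)) = 4*4 = 16)
34 + (d*(-1) + E(I))*c = 34 + ((½)*(-1) + 0)*16 = 34 + (-½ + 0)*16 = 34 - ½*16 = 34 - 8 = 26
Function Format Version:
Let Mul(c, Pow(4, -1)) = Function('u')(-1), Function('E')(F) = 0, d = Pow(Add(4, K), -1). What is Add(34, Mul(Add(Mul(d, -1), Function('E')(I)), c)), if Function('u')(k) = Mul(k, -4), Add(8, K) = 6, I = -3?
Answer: 26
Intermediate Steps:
K = -2 (K = Add(-8, 6) = -2)
d = Rational(1, 2) (d = Pow(Add(4, -2), -1) = Pow(2, -1) = Rational(1, 2) ≈ 0.50000)
Function('u')(k) = Mul(-4, k)
c = 16 (c = Mul(4, Mul(-4, -1)) = Mul(4, 4) = 16)
Add(34, Mul(Add(Mul(d, -1), Function('E')(I)), c)) = Add(34, Mul(Add(Mul(Rational(1, 2), -1), 0), 16)) = Add(34, Mul(Add(Rational(-1, 2), 0), 16)) = Add(34, Mul(Rational(-1, 2), 16)) = Add(34, -8) = 26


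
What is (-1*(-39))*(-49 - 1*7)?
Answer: -2184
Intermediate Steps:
(-1*(-39))*(-49 - 1*7) = 39*(-49 - 7) = 39*(-56) = -2184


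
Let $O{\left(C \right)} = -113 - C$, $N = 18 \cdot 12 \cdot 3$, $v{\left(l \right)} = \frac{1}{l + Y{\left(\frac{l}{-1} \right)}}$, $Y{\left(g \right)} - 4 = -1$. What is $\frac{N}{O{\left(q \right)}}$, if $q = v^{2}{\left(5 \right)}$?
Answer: $- \frac{13824}{2411} \approx -5.7337$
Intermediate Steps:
$Y{\left(g \right)} = 3$ ($Y{\left(g \right)} = 4 - 1 = 3$)
$v{\left(l \right)} = \frac{1}{3 + l}$ ($v{\left(l \right)} = \frac{1}{l + 3} = \frac{1}{3 + l}$)
$N = 648$ ($N = 216 \cdot 3 = 648$)
$q = \frac{1}{64}$ ($q = \left(\frac{1}{3 + 5}\right)^{2} = \left(\frac{1}{8}\right)^{2} = \frac{1}{64} \approx 0.015625$)
$\frac{N}{O{\left(q \right)}} = \frac{648}{-113 - \frac{1}{64}} = \frac{648}{- \frac{7233}{64}} = 648 \left(- \frac{64}{7233}\right) = - \frac{13824}{2411}$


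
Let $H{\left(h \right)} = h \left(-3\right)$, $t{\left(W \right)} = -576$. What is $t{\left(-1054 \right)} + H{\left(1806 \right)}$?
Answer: $-5994$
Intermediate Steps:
$H{\left(h \right)} = - 3 h$
$t{\left(-1054 \right)} + H{\left(1806 \right)} = -576 - 5418 = -5994$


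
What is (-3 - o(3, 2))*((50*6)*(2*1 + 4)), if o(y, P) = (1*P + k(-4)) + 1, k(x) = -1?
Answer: -9000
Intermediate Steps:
o(y, P) = P (o(y, P) = (1*P - 1) + 1 = (P - 1) + 1 = (-1 + P) + 1 = P)
(-3 - o(3, 2))*((50*6)*(2*1 + 4)) = (-3 - 1*2)*((50*6)*(2*1 + 4)) = (-3 - 2)*(300*(2 + 4)) = -1500*6 = -5*1800 = -9000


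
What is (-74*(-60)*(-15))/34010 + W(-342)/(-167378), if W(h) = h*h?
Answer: -756266022/284626289 ≈ -2.6570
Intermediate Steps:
W(h) = h²
(-74*(-60)*(-15))/34010 + W(-342)/(-167378) = (-74*(-60)*(-15))/34010 + (-342)²/(-167378) = (4440*(-15))*(1/34010) + 116964*(-1/167378) = -66600*1/34010 - 58482/83689 = -6660/3401 - 58482/83689 = -756266022/284626289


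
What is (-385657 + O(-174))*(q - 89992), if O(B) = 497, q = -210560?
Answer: 115760608320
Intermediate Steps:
(-385657 + O(-174))*(q - 89992) = (-385657 + 497)*(-210560 - 89992) = -385160*(-300552) = 115760608320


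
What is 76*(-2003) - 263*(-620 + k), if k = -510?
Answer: 144962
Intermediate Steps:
76*(-2003) - 263*(-620 + k) = 76*(-2003) - 263*(-620 - 510) = -152228 - 263*(-1130) = -152228 + 297190 = 144962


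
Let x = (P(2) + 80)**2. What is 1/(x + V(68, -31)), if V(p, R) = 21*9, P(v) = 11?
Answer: 1/8470 ≈ 0.00011806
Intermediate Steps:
V(p, R) = 189
x = 8281 (x = (11 + 80)**2 = 91**2 = 8281)
1/(x + V(68, -31)) = 1/(8281 + 189) = 1/8470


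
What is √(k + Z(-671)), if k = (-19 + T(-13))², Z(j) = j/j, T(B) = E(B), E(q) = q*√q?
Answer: √(-1835 + 494*I*√13) ≈ 19.004 + 46.863*I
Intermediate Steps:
E(q) = q^(3/2)
T(B) = B^(3/2)
Z(j) = 1
k = (-19 - 13*I*√13)² (k = (-19 + (-13)^(3/2))² = (-19 - 13*I*√13)² ≈ -1836.0 + 1781.1*I)
√(k + Z(-671)) = √((-1836 + 494*I*√13) + 1) = √(-1835 + 494*I*√13)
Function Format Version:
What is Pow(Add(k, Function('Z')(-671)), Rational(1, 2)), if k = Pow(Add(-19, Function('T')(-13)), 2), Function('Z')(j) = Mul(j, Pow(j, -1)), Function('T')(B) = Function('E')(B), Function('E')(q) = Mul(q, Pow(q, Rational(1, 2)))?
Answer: Pow(Add(-1835, Mul(494, I, Pow(13, Rational(1, 2)))), Rational(1, 2)) ≈ Add(19.004, Mul(46.863, I))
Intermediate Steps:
Function('E')(q) = Pow(q, Rational(3, 2))
Function('T')(B) = Pow(B, Rational(3, 2))
Function('Z')(j) = 1
k = Pow(Add(-19, Mul(-13, I, Pow(13, Rational(1, 2)))), 2) (k = Pow(Add(-19, Pow(-13, Rational(3, 2))), 2) = Pow(Add(-19, Mul(-13, I, Pow(13, Rational(1, 2)))), 2) ≈ Add(-1836.0, Mul(1781.1, I)))
Pow(Add(k, Function('Z')(-671)), Rational(1, 2)) = Pow(Add(Add(-1836, Mul(494, I, Pow(13, Rational(1, 2)))), 1), Rational(1, 2)) = Pow(Add(-1835, Mul(494, I, Pow(13, Rational(1, 2)))), Rational(1, 2))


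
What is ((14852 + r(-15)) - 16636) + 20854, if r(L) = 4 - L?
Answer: 19089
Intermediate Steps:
((14852 + r(-15)) - 16636) + 20854 = ((14852 + (4 - 1*(-15))) - 16636) + 20854 = ((14852 + (4 + 15)) - 16636) + 20854 = ((14852 + 19) - 16636) + 20854 = (14871 - 16636) + 20854 = -1765 + 20854 = 19089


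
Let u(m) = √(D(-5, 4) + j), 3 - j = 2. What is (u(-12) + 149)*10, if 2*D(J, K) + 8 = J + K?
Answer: 1490 + 5*I*√14 ≈ 1490.0 + 18.708*I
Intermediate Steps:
j = 1 (j = 3 - 1*2 = 3 - 2 = 1)
D(J, K) = -4 + J/2 + K/2 (D(J, K) = -4 + (J + K)/2 = -4 + (J/2 + K/2) = -4 + J/2 + K/2)
u(m) = I*√14/2 (u(m) = √((-4 + (½)*(-5) + (½)*4) + 1) = √((-4 - 5/2 + 2) + 1) = √(-9/2 + 1) = √(-7/2) = I*√14/2)
(u(-12) + 149)*10 = (I*√14/2 + 149)*10 = (149 + I*√14/2)*10 = 1490 + 5*I*√14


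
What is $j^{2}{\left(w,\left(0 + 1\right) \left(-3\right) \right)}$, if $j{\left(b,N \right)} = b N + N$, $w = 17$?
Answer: $2916$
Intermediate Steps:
$j{\left(b,N \right)} = N + N b$ ($j{\left(b,N \right)} = N b + N = N + N b$)
$j^{2}{\left(w,\left(0 + 1\right) \left(-3\right) \right)} = \left(\left(0 + 1\right) \left(-3\right) \left(1 + 17\right)\right)^{2} = \left(1 \left(-3\right) 18\right)^{2} = \left(\left(-3\right) 18\right)^{2} = \left(-54\right)^{2} = 2916$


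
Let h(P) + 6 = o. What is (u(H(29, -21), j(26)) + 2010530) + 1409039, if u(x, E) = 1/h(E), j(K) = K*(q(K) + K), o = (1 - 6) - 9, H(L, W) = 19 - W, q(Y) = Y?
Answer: 68391379/20 ≈ 3.4196e+6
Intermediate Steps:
o = -14 (o = -5 - 9 = -14)
h(P) = -20 (h(P) = -6 - 14 = -20)
j(K) = 2*K**2 (j(K) = K*(K + K) = K*(2*K) = 2*K**2)
u(x, E) = -1/20 (u(x, E) = 1/(-20) = -1/20)
(u(H(29, -21), j(26)) + 2010530) + 1409039 = (-1/20 + 2010530) + 1409039 = 40210599/20 + 1409039 = 68391379/20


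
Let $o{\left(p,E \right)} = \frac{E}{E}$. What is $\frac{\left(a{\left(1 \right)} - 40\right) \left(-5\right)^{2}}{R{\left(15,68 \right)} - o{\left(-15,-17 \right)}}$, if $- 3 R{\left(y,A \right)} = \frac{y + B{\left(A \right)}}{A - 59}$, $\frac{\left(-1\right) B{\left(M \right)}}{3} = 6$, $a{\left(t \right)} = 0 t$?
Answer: $1125$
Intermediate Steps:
$a{\left(t \right)} = 0$
$B{\left(M \right)} = -18$ ($B{\left(M \right)} = \left(-3\right) 6 = -18$)
$o{\left(p,E \right)} = 1$
$R{\left(y,A \right)} = - \frac{-18 + y}{3 \left(-59 + A\right)}$ ($R{\left(y,A \right)} = - \frac{\left(y - 18\right) \frac{1}{A - 59}}{3} = - \frac{\left(-18 + y\right) \frac{1}{-59 + A}}{3} = - \frac{\frac{1}{-59 + A} \left(-18 + y\right)}{3} = - \frac{-18 + y}{3 \left(-59 + A\right)}$)
$\frac{\left(a{\left(1 \right)} - 40\right) \left(-5\right)^{2}}{R{\left(15,68 \right)} - o{\left(-15,-17 \right)}} = \frac{\left(0 - 40\right) \left(-5\right)^{2}}{\frac{18 - 15}{3 \left(-59 + 68\right)} - 1} = \frac{\left(-40\right) 25}{\frac{18 - 15}{3 \cdot 9} - 1} = - \frac{1000}{\frac{1}{3} \cdot \frac{1}{9} \cdot 3 - 1} = - \frac{1000}{\frac{1}{9} - 1} = - \frac{1000}{- \frac{8}{9}} = \left(-1000\right) \left(- \frac{9}{8}\right) = 1125$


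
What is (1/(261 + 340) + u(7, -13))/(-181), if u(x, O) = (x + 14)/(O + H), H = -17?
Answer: 4197/1087810 ≈ 0.0038582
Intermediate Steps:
u(x, O) = (14 + x)/(-17 + O) (u(x, O) = (x + 14)/(O - 17) = (14 + x)/(-17 + O))
(1/(261 + 340) + u(7, -13))/(-181) = (1/(261 + 340) + (14 + 7)/(-17 - 13))/(-181) = -(1/601 + 21/(-30))/181 = -(1/601 - 1/30*21)/181 = -(1/601 - 7/10)/181 = -1/181*(-4197/6010) = 4197/1087810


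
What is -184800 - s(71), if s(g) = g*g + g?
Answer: -189912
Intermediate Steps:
s(g) = g + g**2 (s(g) = g**2 + g = g + g**2)
-184800 - s(71) = -184800 - 71*(1 + 71) = -184800 - 71*72 = -184800 - 1*5112 = -184800 - 5112 = -189912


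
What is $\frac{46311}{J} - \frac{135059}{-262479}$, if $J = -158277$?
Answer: $\frac{439098494}{1978304223} \approx 0.22196$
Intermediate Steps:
$\frac{46311}{J} - \frac{135059}{-262479} = \frac{46311}{-158277} - \frac{135059}{-262479} = 46311 \left(- \frac{1}{158277}\right) - - \frac{135059}{262479} = - \frac{15437}{52759} + \frac{135059}{262479} = \frac{439098494}{1978304223}$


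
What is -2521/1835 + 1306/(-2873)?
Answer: -9639343/5271955 ≈ -1.8284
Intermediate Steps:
-2521/1835 + 1306/(-2873) = -2521*1/1835 + 1306*(-1/2873) = -2521/1835 - 1306/2873 = -9639343/5271955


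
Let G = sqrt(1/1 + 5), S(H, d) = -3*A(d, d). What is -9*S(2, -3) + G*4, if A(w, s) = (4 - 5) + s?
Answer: -108 + 4*sqrt(6) ≈ -98.202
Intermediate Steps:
A(w, s) = -1 + s
S(H, d) = 3 - 3*d (S(H, d) = -3*(-1 + d) = 3 - 3*d)
G = sqrt(6) (G = sqrt(1 + 5) = sqrt(6) ≈ 2.4495)
-9*S(2, -3) + G*4 = -9*(3 - 3*(-3)) + sqrt(6)*4 = -9*(3 + 9) + 4*sqrt(6) = -9*12 + 4*sqrt(6) = -108 + 4*sqrt(6)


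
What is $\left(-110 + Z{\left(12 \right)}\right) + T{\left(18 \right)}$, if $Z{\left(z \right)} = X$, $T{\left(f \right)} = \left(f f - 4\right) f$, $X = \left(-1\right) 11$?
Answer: $5639$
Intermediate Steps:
$X = -11$
$T{\left(f \right)} = f \left(-4 + f^{2}\right)$ ($T{\left(f \right)} = \left(f^{2} - 4\right) f = \left(-4 + f^{2}\right) f = f \left(-4 + f^{2}\right)$)
$Z{\left(z \right)} = -11$
$\left(-110 + Z{\left(12 \right)}\right) + T{\left(18 \right)} = \left(-110 - 11\right) + 18 \left(-4 + 18^{2}\right) = -121 + 18 \left(-4 + 324\right) = -121 + 18 \cdot 320 = -121 + 5760 = 5639$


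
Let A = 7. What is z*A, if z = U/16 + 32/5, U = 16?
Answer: 259/5 ≈ 51.800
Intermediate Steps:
z = 37/5 (z = 16/16 + 32/5 = 16*(1/16) + 32*(1/5) = 1 + 32/5 = 37/5 ≈ 7.4000)
z*A = (37/5)*7 = 259/5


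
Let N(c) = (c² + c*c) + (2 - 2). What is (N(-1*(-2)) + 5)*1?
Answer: 13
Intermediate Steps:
N(c) = 2*c² (N(c) = (c² + c²) + 0 = 2*c² + 0 = 2*c²)
(N(-1*(-2)) + 5)*1 = (2*(-1*(-2))² + 5)*1 = (2*2² + 5)*1 = (2*4 + 5)*1 = (8 + 5)*1 = 13*1 = 13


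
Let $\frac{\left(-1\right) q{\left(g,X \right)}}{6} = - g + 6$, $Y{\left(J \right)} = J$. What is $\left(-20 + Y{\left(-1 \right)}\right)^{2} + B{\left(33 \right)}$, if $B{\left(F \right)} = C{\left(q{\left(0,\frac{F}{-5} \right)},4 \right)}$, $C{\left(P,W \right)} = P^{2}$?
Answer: $1737$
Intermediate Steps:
$q{\left(g,X \right)} = -36 + 6 g$ ($q{\left(g,X \right)} = - 6 \left(- g + 6\right) = - 6 \left(6 - g\right) = -36 + 6 g$)
$B{\left(F \right)} = 1296$ ($B{\left(F \right)} = \left(-36 + 6 \cdot 0\right)^{2} = \left(-36 + 0\right)^{2} = \left(-36\right)^{2} = 1296$)
$\left(-20 + Y{\left(-1 \right)}\right)^{2} + B{\left(33 \right)} = \left(-20 - 1\right)^{2} + 1296 = \left(-21\right)^{2} + 1296 = 441 + 1296 = 1737$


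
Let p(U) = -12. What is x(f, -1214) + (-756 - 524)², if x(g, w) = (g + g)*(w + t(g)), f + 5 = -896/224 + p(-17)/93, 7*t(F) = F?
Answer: 11170782886/6727 ≈ 1.6606e+6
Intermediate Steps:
t(F) = F/7
f = -283/31 (f = -5 + (-896/224 - 12/93) = -5 + (-896*1/224 - 12*1/93) = -5 + (-4 - 4/31) = -5 - 128/31 = -283/31 ≈ -9.1290)
x(g, w) = 2*g*(w + g/7) (x(g, w) = (g + g)*(w + g/7) = (2*g)*(w + g/7) = 2*g*(w + g/7))
x(f, -1214) + (-756 - 524)² = (2/7)*(-283/31)*(-283/31 + 7*(-1214)) + (-756 - 524)² = (2/7)*(-283/31)*(-283/31 - 8498) + (-1280)² = (2/7)*(-283/31)*(-263721/31) + 1638400 = 149266086/6727 + 1638400 = 11170782886/6727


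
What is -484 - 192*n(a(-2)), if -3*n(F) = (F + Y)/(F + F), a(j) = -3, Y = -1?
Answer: -1324/3 ≈ -441.33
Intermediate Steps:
n(F) = -(-1 + F)/(6*F) (n(F) = -(F - 1)/(3*(F + F)) = -(-1 + F)/(3*(2*F)) = -(-1 + F)*1/(2*F)/3 = -(-1 + F)/(6*F))
-484 - 192*n(a(-2)) = -484 - 32*(1 - 1*(-3))/(-3) = -484 - 32*(-1)*(1 + 3)/3 = -484 - 32*(-1)*4/3 = -484 - 192*(-2/9) = -484 + 128/3 = -1324/3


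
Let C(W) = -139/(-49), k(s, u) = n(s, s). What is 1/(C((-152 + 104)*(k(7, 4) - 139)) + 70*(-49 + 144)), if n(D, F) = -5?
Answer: 49/325989 ≈ 0.00015031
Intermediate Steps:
k(s, u) = -5
C(W) = 139/49 (C(W) = -139*(-1/49) = 139/49)
1/(C((-152 + 104)*(k(7, 4) - 139)) + 70*(-49 + 144)) = 1/(139/49 + 70*(-49 + 144)) = 1/(139/49 + 70*95) = 1/(139/49 + 6650) = 1/(325989/49) = 49/325989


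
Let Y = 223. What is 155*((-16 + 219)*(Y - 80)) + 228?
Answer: 4499723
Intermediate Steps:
155*((-16 + 219)*(Y - 80)) + 228 = 155*((-16 + 219)*(223 - 80)) + 228 = 155*(203*143) + 228 = 155*29029 + 228 = 4499495 + 228 = 4499723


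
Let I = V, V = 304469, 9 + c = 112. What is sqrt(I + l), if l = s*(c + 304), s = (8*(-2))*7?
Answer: 3*sqrt(28765) ≈ 508.81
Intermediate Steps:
c = 103 (c = -9 + 112 = 103)
s = -112 (s = -16*7 = -112)
I = 304469
l = -45584 (l = -112*(103 + 304) = -112*407 = -45584)
sqrt(I + l) = sqrt(304469 - 45584) = sqrt(258885) = 3*sqrt(28765)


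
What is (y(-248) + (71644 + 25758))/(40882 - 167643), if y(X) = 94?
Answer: -97496/126761 ≈ -0.76913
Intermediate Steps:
(y(-248) + (71644 + 25758))/(40882 - 167643) = (94 + (71644 + 25758))/(40882 - 167643) = (94 + 97402)/(-126761) = 97496*(-1/126761) = -97496/126761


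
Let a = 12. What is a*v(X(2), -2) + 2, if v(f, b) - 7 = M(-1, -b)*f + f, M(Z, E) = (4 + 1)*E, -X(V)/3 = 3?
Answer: -1102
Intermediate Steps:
X(V) = -9 (X(V) = -3*3 = -9)
M(Z, E) = 5*E
v(f, b) = 7 + f - 5*b*f (v(f, b) = 7 + ((5*(-b))*f + f) = 7 + ((-5*b)*f + f) = 7 + (-5*b*f + f) = 7 + (f - 5*b*f) = 7 + f - 5*b*f)
a*v(X(2), -2) + 2 = 12*(7 - 9 - 5*(-2)*(-9)) + 2 = 12*(7 - 9 - 90) + 2 = 12*(-92) + 2 = -1104 + 2 = -1102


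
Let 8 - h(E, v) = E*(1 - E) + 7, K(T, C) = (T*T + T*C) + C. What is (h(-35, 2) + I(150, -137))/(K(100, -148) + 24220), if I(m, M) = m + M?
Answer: 637/9636 ≈ 0.066106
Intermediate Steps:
I(m, M) = M + m
K(T, C) = C + T² + C*T (K(T, C) = (T² + C*T) + C = C + T² + C*T)
h(E, v) = 1 - E*(1 - E) (h(E, v) = 8 - (E*(1 - E) + 7) = 8 - (7 + E*(1 - E)) = 8 + (-7 - E*(1 - E)) = 1 - E*(1 - E))
(h(-35, 2) + I(150, -137))/(K(100, -148) + 24220) = ((1 + (-35)² - 1*(-35)) + (-137 + 150))/((-148 + 100² - 148*100) + 24220) = ((1 + 1225 + 35) + 13)/((-148 + 10000 - 14800) + 24220) = (1261 + 13)/(-4948 + 24220) = 1274/19272 = 1274*(1/19272) = 637/9636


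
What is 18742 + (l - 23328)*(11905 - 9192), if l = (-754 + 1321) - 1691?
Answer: -66319534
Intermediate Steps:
l = -1124 (l = 567 - 1691 = -1124)
18742 + (l - 23328)*(11905 - 9192) = 18742 + (-1124 - 23328)*(11905 - 9192) = 18742 - 24452*2713 = 18742 - 66338276 = -66319534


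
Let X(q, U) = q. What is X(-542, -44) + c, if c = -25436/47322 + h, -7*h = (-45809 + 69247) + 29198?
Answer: -1335279256/165627 ≈ -8062.0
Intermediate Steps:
h = -52636/7 (h = -((-45809 + 69247) + 29198)/7 = -(23438 + 29198)/7 = -1/7*52636 = -52636/7 ≈ -7519.4)
c = -1245509422/165627 (c = -25436/47322 - 52636/7 = -25436*1/47322 - 52636/7 = -12718/23661 - 52636/7 = -1245509422/165627 ≈ -7520.0)
X(-542, -44) + c = -542 - 1245509422/165627 = -1335279256/165627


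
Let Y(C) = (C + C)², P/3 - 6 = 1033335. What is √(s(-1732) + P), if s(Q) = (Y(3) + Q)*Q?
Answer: √6037495 ≈ 2457.1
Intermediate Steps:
P = 3100023 (P = 18 + 3*1033335 = 18 + 3100005 = 3100023)
Y(C) = 4*C² (Y(C) = (2*C)² = 4*C²)
s(Q) = Q*(36 + Q) (s(Q) = (4*3² + Q)*Q = (4*9 + Q)*Q = (36 + Q)*Q = Q*(36 + Q))
√(s(-1732) + P) = √(-1732*(36 - 1732) + 3100023) = √(-1732*(-1696) + 3100023) = √(2937472 + 3100023) = √6037495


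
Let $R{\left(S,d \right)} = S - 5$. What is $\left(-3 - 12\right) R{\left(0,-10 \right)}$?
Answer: $75$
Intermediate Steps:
$R{\left(S,d \right)} = -5 + S$
$\left(-3 - 12\right) R{\left(0,-10 \right)} = \left(-3 - 12\right) \left(-5 + 0\right) = \left(-3 - 12\right) \left(-5\right) = \left(-15\right) \left(-5\right) = 75$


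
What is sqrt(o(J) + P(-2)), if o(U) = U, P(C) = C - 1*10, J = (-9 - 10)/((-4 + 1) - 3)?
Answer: I*sqrt(318)/6 ≈ 2.9721*I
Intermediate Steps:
J = 19/6 (J = -19/(-3 - 3) = -19/(-6) = -19*(-1/6) = 19/6 ≈ 3.1667)
P(C) = -10 + C (P(C) = C - 10 = -10 + C)
sqrt(o(J) + P(-2)) = sqrt(19/6 + (-10 - 2)) = sqrt(19/6 - 12) = sqrt(-53/6) = I*sqrt(318)/6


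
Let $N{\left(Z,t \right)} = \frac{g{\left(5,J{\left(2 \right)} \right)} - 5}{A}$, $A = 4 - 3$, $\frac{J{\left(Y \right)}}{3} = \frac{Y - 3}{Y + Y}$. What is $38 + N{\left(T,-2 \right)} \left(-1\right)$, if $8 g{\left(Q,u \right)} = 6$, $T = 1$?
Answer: $\frac{169}{4} \approx 42.25$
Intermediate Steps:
$J{\left(Y \right)} = \frac{3 \left(-3 + Y\right)}{2 Y}$ ($J{\left(Y \right)} = 3 \frac{Y - 3}{Y + Y} = 3 \frac{-3 + Y}{2 Y} = \frac{3 \left(-3 + Y\right)}{2 Y}$)
$A = 1$ ($A = 4 - 3 = 1$)
$g{\left(Q,u \right)} = \frac{3}{4}$ ($g{\left(Q,u \right)} = \frac{1}{8} \cdot 6 = \frac{3}{4}$)
$N{\left(Z,t \right)} = - \frac{17}{4}$ ($N{\left(Z,t \right)} = \frac{\frac{3}{4} - 5}{1} = \left(- \frac{17}{4}\right) 1 = - \frac{17}{4}$)
$38 + N{\left(T,-2 \right)} \left(-1\right) = 38 - - \frac{17}{4} = 38 + \frac{17}{4} = \frac{169}{4}$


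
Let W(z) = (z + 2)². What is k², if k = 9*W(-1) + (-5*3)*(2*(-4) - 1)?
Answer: 20736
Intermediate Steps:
W(z) = (2 + z)²
k = 144 (k = 9*(2 - 1)² + (-5*3)*(2*(-4) - 1) = 9*1² - 15*(-8 - 1) = 9*1 - 15*(-9) = 9 + 135 = 144)
k² = 144² = 20736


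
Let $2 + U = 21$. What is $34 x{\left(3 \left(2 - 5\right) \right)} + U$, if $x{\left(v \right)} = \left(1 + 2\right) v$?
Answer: $-899$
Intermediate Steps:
$U = 19$ ($U = -2 + 21 = 19$)
$x{\left(v \right)} = 3 v$
$34 x{\left(3 \left(2 - 5\right) \right)} + U = 34 \cdot 3 \cdot 3 \left(2 - 5\right) + 19 = 34 \cdot 3 \cdot 3 \left(-3\right) + 19 = 34 \cdot 3 \left(-9\right) + 19 = 34 \left(-27\right) + 19 = -918 + 19 = -899$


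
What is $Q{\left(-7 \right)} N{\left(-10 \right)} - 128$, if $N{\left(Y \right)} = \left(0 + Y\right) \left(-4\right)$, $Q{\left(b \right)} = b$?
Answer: $-408$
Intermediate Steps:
$N{\left(Y \right)} = - 4 Y$ ($N{\left(Y \right)} = Y \left(-4\right) = - 4 Y$)
$Q{\left(-7 \right)} N{\left(-10 \right)} - 128 = - 7 \left(\left(-4\right) \left(-10\right)\right) - 128 = \left(-7\right) 40 - 128 = -280 - 128 = -408$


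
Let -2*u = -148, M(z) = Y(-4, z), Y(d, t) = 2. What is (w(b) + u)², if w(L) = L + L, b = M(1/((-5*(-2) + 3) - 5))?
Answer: 6084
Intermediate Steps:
M(z) = 2
b = 2
u = 74 (u = -½*(-148) = 74)
w(L) = 2*L
(w(b) + u)² = (2*2 + 74)² = (4 + 74)² = 78² = 6084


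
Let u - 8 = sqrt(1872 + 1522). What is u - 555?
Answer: -547 + sqrt(3394) ≈ -488.74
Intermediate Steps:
u = 8 + sqrt(3394) (u = 8 + sqrt(1872 + 1522) = 8 + sqrt(3394) ≈ 66.258)
u - 555 = (8 + sqrt(3394)) - 555 = -547 + sqrt(3394)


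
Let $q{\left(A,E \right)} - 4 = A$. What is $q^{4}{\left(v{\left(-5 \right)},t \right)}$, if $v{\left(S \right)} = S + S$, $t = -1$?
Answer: $1296$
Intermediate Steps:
$v{\left(S \right)} = 2 S$
$q{\left(A,E \right)} = 4 + A$
$q^{4}{\left(v{\left(-5 \right)},t \right)} = \left(4 + 2 \left(-5\right)\right)^{4} = \left(4 - 10\right)^{4} = \left(-6\right)^{4} = 1296$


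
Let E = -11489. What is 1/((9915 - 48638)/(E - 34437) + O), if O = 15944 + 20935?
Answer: 45926/1693743677 ≈ 2.7115e-5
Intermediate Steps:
O = 36879
1/((9915 - 48638)/(E - 34437) + O) = 1/((9915 - 48638)/(-11489 - 34437) + 36879) = 1/(-38723/(-45926) + 36879) = 1/(-38723*(-1/45926) + 36879) = 1/(38723/45926 + 36879) = 1/(1693743677/45926) = 45926/1693743677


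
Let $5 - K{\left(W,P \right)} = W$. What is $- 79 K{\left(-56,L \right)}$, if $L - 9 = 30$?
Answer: $-4819$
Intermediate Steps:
$L = 39$ ($L = 9 + 30 = 39$)
$K{\left(W,P \right)} = 5 - W$
$- 79 K{\left(-56,L \right)} = - 79 \left(5 - -56\right) = - 79 \left(5 + 56\right) = \left(-79\right) 61 = -4819$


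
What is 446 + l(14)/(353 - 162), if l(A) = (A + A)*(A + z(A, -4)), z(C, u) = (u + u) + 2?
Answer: 85410/191 ≈ 447.17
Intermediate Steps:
z(C, u) = 2 + 2*u (z(C, u) = 2*u + 2 = 2 + 2*u)
l(A) = 2*A*(-6 + A) (l(A) = (A + A)*(A + (2 + 2*(-4))) = (2*A)*(A + (2 - 8)) = (2*A)*(A - 6) = (2*A)*(-6 + A) = 2*A*(-6 + A))
446 + l(14)/(353 - 162) = 446 + (2*14*(-6 + 14))/(353 - 162) = 446 + (2*14*8)/191 = 446 + 224*(1/191) = 446 + 224/191 = 85410/191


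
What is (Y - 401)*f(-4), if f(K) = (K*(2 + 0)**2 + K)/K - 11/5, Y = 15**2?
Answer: -2464/5 ≈ -492.80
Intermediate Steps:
Y = 225
f(K) = 14/5 (f(K) = (K*2**2 + K)/K - 11*1/5 = (K*4 + K)/K - 11/5 = (4*K + K)/K - 11/5 = (5*K)/K - 11/5 = 5 - 11/5 = 14/5)
(Y - 401)*f(-4) = (225 - 401)*(14/5) = -176*14/5 = -2464/5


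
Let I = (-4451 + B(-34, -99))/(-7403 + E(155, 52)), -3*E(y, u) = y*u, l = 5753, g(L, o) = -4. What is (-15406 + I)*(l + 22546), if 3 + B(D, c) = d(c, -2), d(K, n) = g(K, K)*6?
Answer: -13196128763220/30269 ≈ -4.3596e+8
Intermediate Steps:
E(y, u) = -u*y/3 (E(y, u) = -y*u/3 = -u*y/3)
d(K, n) = -24 (d(K, n) = -4*6 = -24)
B(D, c) = -27 (B(D, c) = -3 - 24 = -27)
I = 13434/30269 (I = (-4451 - 27)/(-7403 - ⅓*52*155) = -4478/(-7403 - 8060/3) = -4478/(-30269/3) = -4478*(-3/30269) = 13434/30269 ≈ 0.44382)
(-15406 + I)*(l + 22546) = (-15406 + 13434/30269)*(5753 + 22546) = -466310780/30269*28299 = -13196128763220/30269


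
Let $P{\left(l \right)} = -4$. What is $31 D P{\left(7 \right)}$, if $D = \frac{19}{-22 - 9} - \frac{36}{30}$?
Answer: $\frac{1124}{5} \approx 224.8$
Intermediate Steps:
$D = - \frac{281}{155}$ ($D = \frac{19}{-31} - \frac{6}{5} = 19 \left(- \frac{1}{31}\right) - \frac{6}{5} = - \frac{19}{31} - \frac{6}{5} = - \frac{281}{155} \approx -1.8129$)
$31 D P{\left(7 \right)} = 31 \left(- \frac{281}{155}\right) \left(-4\right) = \left(- \frac{281}{5}\right) \left(-4\right) = \frac{1124}{5}$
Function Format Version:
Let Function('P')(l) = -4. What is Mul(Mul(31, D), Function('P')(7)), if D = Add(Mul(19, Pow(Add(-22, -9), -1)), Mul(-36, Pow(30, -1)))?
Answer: Rational(1124, 5) ≈ 224.80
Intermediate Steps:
D = Rational(-281, 155) (D = Add(Mul(19, Pow(-31, -1)), Mul(-36, Rational(1, 30))) = Add(Mul(19, Rational(-1, 31)), Rational(-6, 5)) = Add(Rational(-19, 31), Rational(-6, 5)) = Rational(-281, 155) ≈ -1.8129)
Mul(Mul(31, D), Function('P')(7)) = Mul(Mul(31, Rational(-281, 155)), -4) = Mul(Rational(-281, 5), -4) = Rational(1124, 5)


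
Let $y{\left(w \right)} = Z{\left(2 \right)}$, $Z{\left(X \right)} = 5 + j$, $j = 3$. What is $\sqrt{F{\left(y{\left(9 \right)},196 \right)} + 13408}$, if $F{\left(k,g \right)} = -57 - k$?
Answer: $\sqrt{13343} \approx 115.51$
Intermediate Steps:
$Z{\left(X \right)} = 8$ ($Z{\left(X \right)} = 5 + 3 = 8$)
$y{\left(w \right)} = 8$
$\sqrt{F{\left(y{\left(9 \right)},196 \right)} + 13408} = \sqrt{\left(-57 - 8\right) + 13408} = \sqrt{-65 + 13408} = \sqrt{13343}$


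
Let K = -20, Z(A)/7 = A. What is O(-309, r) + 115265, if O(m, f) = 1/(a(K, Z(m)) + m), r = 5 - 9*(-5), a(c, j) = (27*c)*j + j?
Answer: 134346890221/1165548 ≈ 1.1527e+5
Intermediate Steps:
Z(A) = 7*A
a(c, j) = j + 27*c*j (a(c, j) = 27*c*j + j = j + 27*c*j)
r = 50 (r = 5 + 45 = 50)
O(m, f) = -1/(3772*m) (O(m, f) = 1/((7*m)*(1 + 27*(-20)) + m) = 1/((7*m)*(1 - 540) + m) = 1/((7*m)*(-539) + m) = 1/(-3773*m + m) = 1/(-3772*m) = -1/(3772*m))
O(-309, r) + 115265 = -1/3772/(-309) + 115265 = -1/3772*(-1/309) + 115265 = 1/1165548 + 115265 = 134346890221/1165548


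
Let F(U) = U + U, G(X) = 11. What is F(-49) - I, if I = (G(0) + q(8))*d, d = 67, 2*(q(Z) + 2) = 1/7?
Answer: -9881/14 ≈ -705.79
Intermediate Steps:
q(Z) = -27/14 (q(Z) = -2 + (1/2)/7 = -2 + (1/2)*(1/7) = -2 + 1/14 = -27/14)
I = 8509/14 (I = (11 - 27/14)*67 = (127/14)*67 = 8509/14 ≈ 607.79)
F(U) = 2*U
F(-49) - I = 2*(-49) - 1*8509/14 = -98 - 8509/14 = -9881/14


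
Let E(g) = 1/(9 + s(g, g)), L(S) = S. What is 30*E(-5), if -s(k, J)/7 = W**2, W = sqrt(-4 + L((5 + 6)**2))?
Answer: -1/27 ≈ -0.037037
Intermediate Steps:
W = 3*sqrt(13) (W = sqrt(-4 + (5 + 6)**2) = sqrt(-4 + 11**2) = sqrt(-4 + 121) = sqrt(117) = 3*sqrt(13) ≈ 10.817)
s(k, J) = -819 (s(k, J) = -7*(3*sqrt(13))**2 = -7*117 = -819)
E(g) = -1/810 (E(g) = 1/(9 - 819) = 1/(-810) = -1/810)
30*E(-5) = 30*(-1/810) = -1/27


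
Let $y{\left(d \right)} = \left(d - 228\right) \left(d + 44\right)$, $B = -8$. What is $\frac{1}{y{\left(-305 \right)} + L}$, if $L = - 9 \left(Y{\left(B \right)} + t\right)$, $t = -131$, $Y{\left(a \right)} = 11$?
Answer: $\frac{1}{140193} \approx 7.133 \cdot 10^{-6}$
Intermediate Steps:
$y{\left(d \right)} = \left(-228 + d\right) \left(44 + d\right)$
$L = 1080$ ($L = - 9 \left(11 - 131\right) = \left(-9\right) \left(-120\right) = 1080$)
$\frac{1}{y{\left(-305 \right)} + L} = \frac{1}{\left(-10032 + \left(-305\right)^{2} - -56120\right) + 1080} = \frac{1}{\left(-10032 + 93025 + 56120\right) + 1080} = \frac{1}{139113 + 1080} = \frac{1}{140193}$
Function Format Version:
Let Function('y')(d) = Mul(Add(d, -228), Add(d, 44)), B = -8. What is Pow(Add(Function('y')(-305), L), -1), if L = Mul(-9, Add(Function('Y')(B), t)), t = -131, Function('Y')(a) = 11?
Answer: Rational(1, 140193) ≈ 7.1330e-6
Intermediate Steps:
Function('y')(d) = Mul(Add(-228, d), Add(44, d))
L = 1080 (L = Mul(-9, Add(11, -131)) = Mul(-9, -120) = 1080)
Pow(Add(Function('y')(-305), L), -1) = Pow(Add(Add(-10032, Pow(-305, 2), Mul(-184, -305)), 1080), -1) = Pow(Add(Add(-10032, 93025, 56120), 1080), -1) = Pow(Add(139113, 1080), -1) = Pow(140193, -1) = Rational(1, 140193)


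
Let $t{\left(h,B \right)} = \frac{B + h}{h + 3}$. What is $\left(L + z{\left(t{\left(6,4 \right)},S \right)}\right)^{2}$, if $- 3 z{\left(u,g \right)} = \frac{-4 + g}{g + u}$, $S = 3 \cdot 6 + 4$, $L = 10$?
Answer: $\frac{1026169}{10816} \approx 94.875$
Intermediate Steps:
$t{\left(h,B \right)} = \frac{B + h}{3 + h}$
$S = 22$ ($S = 18 + 4 = 22$)
$z{\left(u,g \right)} = - \frac{-4 + g}{3 \left(g + u\right)}$ ($z{\left(u,g \right)} = - \frac{\left(-4 + g\right) \frac{1}{g + u}}{3} = - \frac{\frac{1}{g + u} \left(-4 + g\right)}{3} = - \frac{-4 + g}{3 \left(g + u\right)}$)
$\left(L + z{\left(t{\left(6,4 \right)},S \right)}\right)^{2} = \left(10 + \frac{4 - 22}{3 \left(22 + \frac{4 + 6}{3 + 6}\right)}\right)^{2} = \left(10 + \frac{4 - 22}{3 \left(22 + \frac{1}{9} \cdot 10\right)}\right)^{2} = \left(10 + \frac{1}{3} \frac{1}{22 + \frac{1}{9} \cdot 10} \left(-18\right)\right)^{2} = \left(10 + \frac{1}{3} \frac{1}{22 + \frac{10}{9}} \left(-18\right)\right)^{2} = \left(10 + \frac{1}{3} \frac{1}{\frac{208}{9}} \left(-18\right)\right)^{2} = \left(10 + \frac{1}{3} \cdot \frac{9}{208} \left(-18\right)\right)^{2} = \left(10 - \frac{27}{104}\right)^{2} = \left(\frac{1013}{104}\right)^{2} = \frac{1026169}{10816}$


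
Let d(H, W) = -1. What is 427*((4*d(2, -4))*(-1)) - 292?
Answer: 1416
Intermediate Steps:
427*((4*d(2, -4))*(-1)) - 292 = 427*((4*(-1))*(-1)) - 292 = 427*(-4*(-1)) - 292 = 427*4 - 292 = 1708 - 292 = 1416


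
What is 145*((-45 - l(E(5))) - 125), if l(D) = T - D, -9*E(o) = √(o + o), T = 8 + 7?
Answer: -26825 - 145*√10/9 ≈ -26876.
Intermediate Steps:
T = 15
E(o) = -√2*√o/9 (E(o) = -√(o + o)/9 = -√2*√o/9)
l(D) = 15 - D
145*((-45 - l(E(5))) - 125) = 145*((-45 - (15 - (-1)*√2*√5/9)) - 125) = 145*((-45 - (15 - (-1)*√10/9)) - 125) = 145*((-45 - (15 + √10/9)) - 125) = 145*((-45 + (-15 - √10/9)) - 125) = 145*((-60 - √10/9) - 125) = 145*(-185 - √10/9) = -26825 - 145*√10/9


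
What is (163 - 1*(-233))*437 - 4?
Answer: 173048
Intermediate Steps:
(163 - 1*(-233))*437 - 4 = (163 + 233)*437 - 4 = 396*437 - 4 = 173052 - 4 = 173048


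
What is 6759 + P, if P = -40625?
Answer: -33866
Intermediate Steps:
6759 + P = 6759 - 40625 = -33866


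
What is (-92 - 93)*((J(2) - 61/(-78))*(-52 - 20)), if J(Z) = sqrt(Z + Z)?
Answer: 481740/13 ≈ 37057.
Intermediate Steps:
J(Z) = sqrt(2)*sqrt(Z) (J(Z) = sqrt(2*Z) = sqrt(2)*sqrt(Z))
(-92 - 93)*((J(2) - 61/(-78))*(-52 - 20)) = (-92 - 93)*((sqrt(2)*sqrt(2) - 61/(-78))*(-52 - 20)) = -185*(2 - 61*(-1/78))*(-72) = -185*(2 + 61/78)*(-72) = -40145*(-72)/78 = -185*(-2604/13) = 481740/13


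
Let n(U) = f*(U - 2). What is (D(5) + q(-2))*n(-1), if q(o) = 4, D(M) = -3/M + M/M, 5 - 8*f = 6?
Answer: 33/20 ≈ 1.6500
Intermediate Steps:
f = -⅛ (f = 5/8 - ⅛*6 = 5/8 - ¾ = -⅛ ≈ -0.12500)
D(M) = 1 - 3/M (D(M) = -3/M + 1 = 1 - 3/M)
n(U) = ¼ - U/8 (n(U) = -(U - 2)/8 = -(-2 + U)/8 = ¼ - U/8)
(D(5) + q(-2))*n(-1) = ((-3 + 5)/5 + 4)*(¼ - ⅛*(-1)) = ((⅕)*2 + 4)*(¼ + ⅛) = (⅖ + 4)*(3/8) = (22/5)*(3/8) = 33/20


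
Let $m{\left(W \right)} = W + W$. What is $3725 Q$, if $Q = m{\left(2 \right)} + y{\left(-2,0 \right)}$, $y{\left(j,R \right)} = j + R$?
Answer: $7450$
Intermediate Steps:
$y{\left(j,R \right)} = R + j$
$m{\left(W \right)} = 2 W$
$Q = 2$ ($Q = 2 \cdot 2 + \left(0 - 2\right) = 4 - 2 = 2$)
$3725 Q = 3725 \cdot 2 = 7450$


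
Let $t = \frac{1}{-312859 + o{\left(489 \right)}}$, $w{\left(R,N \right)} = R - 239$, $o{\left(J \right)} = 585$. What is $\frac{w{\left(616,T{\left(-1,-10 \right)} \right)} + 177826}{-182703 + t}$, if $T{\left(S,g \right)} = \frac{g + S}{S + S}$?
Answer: $- \frac{55648163622}{57053396623} \approx -0.97537$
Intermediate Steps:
$T{\left(S,g \right)} = \frac{S + g}{2 S}$
$w{\left(R,N \right)} = -239 + R$
$t = - \frac{1}{312274}$ ($t = \frac{1}{-312859 + 585} = \frac{1}{-312274} = - \frac{1}{312274} \approx -3.2023 \cdot 10^{-6}$)
$\frac{w{\left(616,T{\left(-1,-10 \right)} \right)} + 177826}{-182703 + t} = \frac{\left(-239 + 616\right) + 177826}{-182703 - \frac{1}{312274}} = \frac{377 + 177826}{- \frac{57053396623}{312274}} = 178203 \left(- \frac{312274}{57053396623}\right) = - \frac{55648163622}{57053396623}$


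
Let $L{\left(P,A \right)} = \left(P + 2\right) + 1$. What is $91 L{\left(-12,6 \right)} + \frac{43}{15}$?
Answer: $- \frac{12242}{15} \approx -816.13$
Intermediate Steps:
$L{\left(P,A \right)} = 3 + P$ ($L{\left(P,A \right)} = \left(2 + P\right) + 1 = 3 + P$)
$91 L{\left(-12,6 \right)} + \frac{43}{15} = 91 \left(3 - 12\right) + \frac{43}{15} = 91 \left(-9\right) + 43 \cdot \frac{1}{15} = -819 + \frac{43}{15} = - \frac{12242}{15}$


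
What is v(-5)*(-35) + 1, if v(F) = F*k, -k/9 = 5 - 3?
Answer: -3149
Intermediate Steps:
k = -18 (k = -9*(5 - 3) = -9*2 = -18)
v(F) = -18*F (v(F) = F*(-18) = -18*F)
v(-5)*(-35) + 1 = -18*(-5)*(-35) + 1 = 90*(-35) + 1 = -3150 + 1 = -3149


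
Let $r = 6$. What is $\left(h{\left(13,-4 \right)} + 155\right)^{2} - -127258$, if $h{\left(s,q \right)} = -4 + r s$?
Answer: $179699$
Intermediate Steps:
$h{\left(s,q \right)} = -4 + 6 s$
$\left(h{\left(13,-4 \right)} + 155\right)^{2} - -127258 = \left(\left(-4 + 6 \cdot 13\right) + 155\right)^{2} - -127258 = \left(\left(-4 + 78\right) + 155\right)^{2} + 127258 = \left(74 + 155\right)^{2} + 127258 = 229^{2} + 127258 = 52441 + 127258 = 179699$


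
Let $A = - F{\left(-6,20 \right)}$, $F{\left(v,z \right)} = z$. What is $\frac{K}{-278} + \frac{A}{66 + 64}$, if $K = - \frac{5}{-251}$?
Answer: $- \frac{139621}{907114} \approx -0.15392$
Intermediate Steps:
$A = -20$ ($A = \left(-1\right) 20 = -20$)
$K = \frac{5}{251}$ ($K = \left(-5\right) \left(- \frac{1}{251}\right) = \frac{5}{251} \approx 0.01992$)
$\frac{K}{-278} + \frac{A}{66 + 64} = \frac{5}{251 \left(-278\right)} - \frac{20}{66 + 64} = \frac{5}{251} \left(- \frac{1}{278}\right) - \frac{20}{130} = - \frac{5}{69778} - \frac{2}{13} = - \frac{139621}{907114}$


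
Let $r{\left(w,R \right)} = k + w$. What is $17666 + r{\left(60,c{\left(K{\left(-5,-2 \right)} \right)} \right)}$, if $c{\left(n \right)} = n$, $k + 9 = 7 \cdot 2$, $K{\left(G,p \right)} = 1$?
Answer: $17731$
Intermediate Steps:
$k = 5$ ($k = -9 + 7 \cdot 2 = -9 + 14 = 5$)
$r{\left(w,R \right)} = 5 + w$
$17666 + r{\left(60,c{\left(K{\left(-5,-2 \right)} \right)} \right)} = 17666 + \left(5 + 60\right) = 17666 + 65 = 17731$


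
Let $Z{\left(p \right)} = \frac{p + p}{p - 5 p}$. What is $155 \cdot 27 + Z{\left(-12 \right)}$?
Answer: $\frac{8369}{2} \approx 4184.5$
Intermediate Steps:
$Z{\left(p \right)} = - \frac{1}{2}$ ($Z{\left(p \right)} = \frac{2 p}{\left(-4\right) p} = 2 p \left(- \frac{1}{4 p}\right) = - \frac{1}{2}$)
$155 \cdot 27 + Z{\left(-12 \right)} = 155 \cdot 27 - \frac{1}{2} = 4185 - \frac{1}{2} = \frac{8369}{2}$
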